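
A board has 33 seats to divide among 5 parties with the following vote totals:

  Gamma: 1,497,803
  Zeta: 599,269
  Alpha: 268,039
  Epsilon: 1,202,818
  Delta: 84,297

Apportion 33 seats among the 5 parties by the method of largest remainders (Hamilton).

Total 3652226; standard divisor 3652226/33 ≈ 110673.515.
Standard quotas: Gamma 13.5335, Zeta 5.4147, Alpha 2.4219, Epsilon 10.8682, Delta 0.7617.
Lower quotas: Gamma 13, Zeta 5, Alpha 2, Epsilon 10, Delta 0 (sum 30, leaving 3 seats).
Remainders in descending order: Epsilon 0.8682, Delta 0.7617, Gamma 0.5335, Alpha 0.4219, Zeta 0.4147.
The surplus seats go to Epsilon, Delta, Gamma.

Gamma 14; Zeta 5; Alpha 2; Epsilon 11; Delta 1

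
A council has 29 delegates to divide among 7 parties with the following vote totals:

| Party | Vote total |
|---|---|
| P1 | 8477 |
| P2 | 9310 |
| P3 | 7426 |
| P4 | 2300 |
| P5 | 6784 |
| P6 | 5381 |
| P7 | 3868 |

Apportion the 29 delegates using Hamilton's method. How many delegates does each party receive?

P1=6, P2=6, P3=5, P4=1, P5=4, P6=4, P7=3

The standard divisor is 43546/29 ≈ 1501.586.
Standard quotas: P1 5.6454, P2 6.2001, P3 4.9454, P4 1.5317, P5 4.5179, P6 3.5835, P7 2.5759.
Lower quotas: P1 5, P2 6, P3 4, P4 1, P5 4, P6 3, P7 2 (sum 25, leaving 4 seats).
Remainders in descending order: P3 0.9454, P1 0.6454, P6 0.5835, P7 0.5759, P4 0.5317, P5 0.5179, P2 0.2001.
The surplus seats go to P3, P1, P6, P7.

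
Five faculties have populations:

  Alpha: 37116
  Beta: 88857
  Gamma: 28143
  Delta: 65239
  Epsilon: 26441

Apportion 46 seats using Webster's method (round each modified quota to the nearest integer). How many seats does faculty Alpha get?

Standard divisor 245796/46 ≈ 5343.391; standard quotas: Alpha 6.946, Beta 16.629, Gamma 5.267, Delta 12.209, Epsilon 4.948.
Rounding to the nearest integer gives Alpha 7, Beta 17, Gamma 5, Delta 12, Epsilon 5 — total 46, matching the house size, so no adjustment is needed.
Alpha receives 7.

7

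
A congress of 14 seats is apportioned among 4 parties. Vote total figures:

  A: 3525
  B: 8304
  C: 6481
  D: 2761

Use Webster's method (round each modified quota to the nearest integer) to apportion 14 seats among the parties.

Standard divisor 21071/14 ≈ 1505.071; standard quotas: A 2.342, B 5.517, C 4.306, D 1.834.
Rounding to the nearest integer gives A 2, B 6, C 4, D 2 — total 14, matching the house size, so no adjustment is needed.

A=2; B=6; C=4; D=2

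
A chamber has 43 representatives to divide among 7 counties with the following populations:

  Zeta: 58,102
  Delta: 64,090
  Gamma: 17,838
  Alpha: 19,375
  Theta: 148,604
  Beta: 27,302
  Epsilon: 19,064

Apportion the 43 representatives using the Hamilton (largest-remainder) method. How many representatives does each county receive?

Total 354375; standard divisor 354375/43 ≈ 8241.279.
Standard quotas: Zeta 7.0501, Delta 7.7767, Gamma 2.1645, Alpha 2.3510, Theta 18.0317, Beta 3.3128, Epsilon 2.3132.
Lower quotas: Zeta 7, Delta 7, Gamma 2, Alpha 2, Theta 18, Beta 3, Epsilon 2 (sum 41, leaving 2 seats).
Remainders in descending order: Delta 0.7767, Alpha 0.3510, Epsilon 0.3132, Beta 0.3128, Gamma 0.1645, Zeta 0.0501, Theta 0.0317.
Largest remainders: Delta, Alpha receive the extra seats.

Zeta=7; Delta=8; Gamma=2; Alpha=3; Theta=18; Beta=3; Epsilon=2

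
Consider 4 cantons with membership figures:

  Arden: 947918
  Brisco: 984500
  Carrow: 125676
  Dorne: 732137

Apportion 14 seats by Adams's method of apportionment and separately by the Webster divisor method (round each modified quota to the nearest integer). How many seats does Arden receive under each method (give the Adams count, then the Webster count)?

4 and 5

Adams: Arden 4, Brisco 5, Carrow 1, Dorne 4.
Webster: Arden 5, Brisco 5, Carrow 1, Dorne 3.
Arden gets 4 under Adams and 5 under Webster.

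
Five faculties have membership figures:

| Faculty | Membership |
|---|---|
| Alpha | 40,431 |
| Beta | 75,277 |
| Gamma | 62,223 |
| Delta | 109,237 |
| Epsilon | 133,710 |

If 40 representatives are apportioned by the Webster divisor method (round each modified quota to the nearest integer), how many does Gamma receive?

6

Standard divisor 420878/40 ≈ 10521.95; standard quotas: Alpha 3.843, Beta 7.154, Gamma 5.914, Delta 10.382, Epsilon 12.708.
Rounding to the nearest integer gives Alpha 4, Beta 7, Gamma 6, Delta 10, Epsilon 13 — total 40, matching the house size, so no adjustment is needed.
Gamma receives 6.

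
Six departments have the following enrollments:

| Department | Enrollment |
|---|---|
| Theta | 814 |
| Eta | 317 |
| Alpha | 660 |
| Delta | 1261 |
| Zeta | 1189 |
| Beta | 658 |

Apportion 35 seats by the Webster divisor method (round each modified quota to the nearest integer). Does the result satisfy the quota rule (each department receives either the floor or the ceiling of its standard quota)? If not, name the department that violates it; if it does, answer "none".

Standard quotas: Theta 5.815, Eta 2.265, Alpha 4.715, Delta 9.009, Zeta 8.495, Beta 4.701.
Webster allocation: Theta 6, Eta 2, Alpha 5, Delta 9, Zeta 8, Beta 5.
Every allocation lies between the lower and upper quota.

none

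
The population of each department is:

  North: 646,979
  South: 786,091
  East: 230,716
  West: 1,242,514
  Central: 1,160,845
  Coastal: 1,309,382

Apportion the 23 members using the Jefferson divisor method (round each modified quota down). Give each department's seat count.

North 3; South 3; East 1; West 5; Central 5; Coastal 6

Standard divisor 5376527/23 ≈ 233762.043; standard quotas: North 2.768, South 3.363, East 0.987, West 5.315, Central 4.966, Coastal 5.601.
Rounding down gives 2, 3, 0, 5, 4, 5 = 19 seats, so the divisor must be adjusted.
With modified divisor 211400: modified quotas North 3.060, South 3.719, East 1.091, West 5.878, Central 5.491, Coastal 6.194.
Rounding down: North 3, South 3, East 1, West 5, Central 5, Coastal 6 (total 23).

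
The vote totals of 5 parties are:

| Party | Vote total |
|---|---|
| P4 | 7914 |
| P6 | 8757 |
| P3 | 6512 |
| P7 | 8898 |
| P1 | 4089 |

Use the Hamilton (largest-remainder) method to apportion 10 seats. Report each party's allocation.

The standard divisor is 36170/10 = 3617.
Standard quotas: P4 2.1880, P6 2.4211, P3 1.8004, P7 2.4600, P1 1.1305.
Lower quotas: P4 2, P6 2, P3 1, P7 2, P1 1 (sum 8, leaving 2 seats).
Remainders in descending order: P3 0.8004, P7 0.4600, P6 0.4211, P4 0.1880, P1 0.1305.
The surplus seats go to P3, P7.

P4 2, P6 2, P3 2, P7 3, P1 1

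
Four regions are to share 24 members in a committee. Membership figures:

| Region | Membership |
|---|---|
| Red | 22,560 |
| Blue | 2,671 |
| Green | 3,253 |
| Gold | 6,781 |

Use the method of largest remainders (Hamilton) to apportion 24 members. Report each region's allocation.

Red 15, Blue 2, Green 2, Gold 5

Standard divisor: 35265 ÷ 24 ≈ 1469.375.
Standard quotas: Red 15.3535, Blue 1.8178, Green 2.2139, Gold 4.6149.
Lower quotas: Red 15, Blue 1, Green 2, Gold 4 (sum 22, leaving 2 seats).
Remainders in descending order: Blue 0.8178, Gold 0.6149, Red 0.3535, Green 0.2139.
The surplus seats go to Blue, Gold.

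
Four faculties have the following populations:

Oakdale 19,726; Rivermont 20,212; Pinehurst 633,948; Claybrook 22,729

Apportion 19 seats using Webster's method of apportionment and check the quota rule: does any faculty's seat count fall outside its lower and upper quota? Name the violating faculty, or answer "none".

Standard quotas: Oakdale 0.538, Rivermont 0.551, Pinehurst 17.291, Claybrook 0.620.
Webster allocation: Oakdale 1, Rivermont 1, Pinehurst 16, Claybrook 1.
Pinehurst has quota 17.291 (lower 17, upper 18) but receives 16 — outside the quota interval.

Pinehurst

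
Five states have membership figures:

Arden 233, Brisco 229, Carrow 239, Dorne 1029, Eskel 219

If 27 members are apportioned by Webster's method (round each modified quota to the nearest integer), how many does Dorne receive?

15

Standard divisor 1949/27 ≈ 72.185; standard quotas: Arden 3.228, Brisco 3.172, Carrow 3.311, Dorne 14.255, Eskel 3.034.
Rounding to the nearest integer gives 3, 3, 3, 14, 3 = 26 seats, so the divisor must be adjusted.
With modified divisor 70: modified quotas Arden 3.329, Brisco 3.271, Carrow 3.414, Dorne 14.700, Eskel 3.129.
Rounding to the nearest integer: Arden 3, Brisco 3, Carrow 3, Dorne 15, Eskel 3 (total 27).
Dorne receives 15.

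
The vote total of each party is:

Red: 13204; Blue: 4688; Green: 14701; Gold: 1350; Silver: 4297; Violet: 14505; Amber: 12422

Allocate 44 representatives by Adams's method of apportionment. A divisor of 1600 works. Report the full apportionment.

With modified divisor 1600: modified quotas Red 8.252, Blue 2.930, Green 9.188, Gold 0.844, Silver 2.686, Violet 9.066, Amber 7.764.
Rounding up: Red 9, Blue 3, Green 10, Gold 1, Silver 3, Violet 10, Amber 8 (total 44).

Red: 9, Blue: 3, Green: 10, Gold: 1, Silver: 3, Violet: 10, Amber: 8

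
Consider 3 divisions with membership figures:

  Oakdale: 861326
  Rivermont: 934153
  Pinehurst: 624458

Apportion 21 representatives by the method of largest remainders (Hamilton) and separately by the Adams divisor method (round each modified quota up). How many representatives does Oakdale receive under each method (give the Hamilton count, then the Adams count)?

8 and 7

Hamilton: Oakdale 8, Rivermont 8, Pinehurst 5.
Adams: Oakdale 7, Rivermont 8, Pinehurst 6.
Oakdale gets 8 under Hamilton and 7 under Adams.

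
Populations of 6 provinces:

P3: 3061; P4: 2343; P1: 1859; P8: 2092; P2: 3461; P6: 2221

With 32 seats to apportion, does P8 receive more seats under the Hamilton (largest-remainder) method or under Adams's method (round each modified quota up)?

Hamilton: P3 7, P4 5, P1 4, P8 4, P2 7, P6 5.
Adams: P3 6, P4 5, P1 4, P8 5, P2 7, P6 5.
P8 gets 4 under Hamilton and 5 under Adams.

Adams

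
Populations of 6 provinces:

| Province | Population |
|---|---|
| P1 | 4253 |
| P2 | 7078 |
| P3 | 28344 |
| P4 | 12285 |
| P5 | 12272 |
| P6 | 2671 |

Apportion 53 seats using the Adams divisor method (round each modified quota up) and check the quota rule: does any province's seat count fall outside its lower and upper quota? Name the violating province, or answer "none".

P3

Standard quotas: P1 3.369, P2 5.607, P3 22.454, P4 9.732, P5 9.722, P6 2.116.
Adams allocation: P1 4, P2 6, P3 21, P4 10, P5 10, P6 2.
P3 has quota 22.454 (lower 22, upper 23) but receives 21 — outside the quota interval.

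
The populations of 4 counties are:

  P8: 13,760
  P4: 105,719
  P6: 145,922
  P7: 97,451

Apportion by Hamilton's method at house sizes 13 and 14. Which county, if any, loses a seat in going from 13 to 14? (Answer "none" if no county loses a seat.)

At 13 seats: P8 1, P4 4, P6 5, P7 3.
At 14 seats: P8 0, P4 4, P6 6, P7 4.
P8 drops from 1 to 0.

P8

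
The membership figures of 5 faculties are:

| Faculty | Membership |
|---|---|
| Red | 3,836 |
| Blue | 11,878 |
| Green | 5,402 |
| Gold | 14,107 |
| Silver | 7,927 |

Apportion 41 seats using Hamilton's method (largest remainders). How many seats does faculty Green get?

5

Standard divisor: 43150 ÷ 41 ≈ 1052.439.
Standard quotas: Red 3.6449, Blue 11.2862, Green 5.1328, Gold 13.4041, Silver 7.5320.
Lower quotas: Red 3, Blue 11, Green 5, Gold 13, Silver 7 (sum 39, leaving 2 seats).
Remainders in descending order: Red 0.6449, Silver 0.5320, Gold 0.4041, Blue 0.2862, Green 0.1328.
The surplus seats go to Red, Silver.
Green receives 5.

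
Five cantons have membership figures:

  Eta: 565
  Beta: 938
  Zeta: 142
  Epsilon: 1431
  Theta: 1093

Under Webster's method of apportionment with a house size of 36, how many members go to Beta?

Standard divisor 4169/36 ≈ 115.806; standard quotas: Eta 4.879, Beta 8.100, Zeta 1.226, Epsilon 12.357, Theta 9.438.
Rounding to the nearest integer gives 5, 8, 1, 12, 9 = 35 seats, so the divisor must be adjusted.
With modified divisor 114.8: modified quotas Eta 4.922, Beta 8.171, Zeta 1.237, Epsilon 12.465, Theta 9.521.
Rounding to the nearest integer: Eta 5, Beta 8, Zeta 1, Epsilon 12, Theta 10 (total 36).
Beta receives 8.

8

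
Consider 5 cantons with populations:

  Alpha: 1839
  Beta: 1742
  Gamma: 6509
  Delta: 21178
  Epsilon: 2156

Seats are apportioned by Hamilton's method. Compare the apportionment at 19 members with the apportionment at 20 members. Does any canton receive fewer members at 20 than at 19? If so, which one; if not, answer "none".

At 19 seats: Alpha 1, Beta 1, Gamma 4, Delta 12, Epsilon 1.
At 20 seats: Alpha 1, Beta 1, Gamma 4, Delta 13, Epsilon 1.
No canton's allocation decreased.

none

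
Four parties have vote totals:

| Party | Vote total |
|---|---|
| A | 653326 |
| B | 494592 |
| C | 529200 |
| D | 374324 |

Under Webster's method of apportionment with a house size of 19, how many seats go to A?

Standard divisor 2051442/19 ≈ 107970.632; standard quotas: A 6.051, B 4.581, C 4.901, D 3.467.
Rounding to the nearest integer gives A 6, B 5, C 5, D 3 — total 19, matching the house size, so no adjustment is needed.
A receives 6.

6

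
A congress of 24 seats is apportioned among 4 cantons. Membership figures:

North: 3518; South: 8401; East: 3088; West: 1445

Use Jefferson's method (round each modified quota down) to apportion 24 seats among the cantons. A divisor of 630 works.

With modified divisor 630: modified quotas North 5.584, South 13.335, East 4.902, West 2.294.
Rounding down: North 5, South 13, East 4, West 2 (total 24).

North=5, South=13, East=4, West=2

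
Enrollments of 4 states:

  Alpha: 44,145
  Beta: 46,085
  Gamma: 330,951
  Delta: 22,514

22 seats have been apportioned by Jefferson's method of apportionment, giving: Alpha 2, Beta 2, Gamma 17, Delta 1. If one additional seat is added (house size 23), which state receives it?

Priority for the next seat is population ÷ (current seats + 1).
Priorities: Alpha 14715.000, Beta 15361.667, Gamma 18386.167, Delta 11257.000.
Highest priority: Gamma.

Gamma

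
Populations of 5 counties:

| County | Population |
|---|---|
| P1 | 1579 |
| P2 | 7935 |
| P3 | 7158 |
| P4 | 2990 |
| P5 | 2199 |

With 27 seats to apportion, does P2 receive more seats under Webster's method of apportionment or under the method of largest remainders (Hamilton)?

Webster: P1 2, P2 9, P3 9, P4 4, P5 3.
Hamilton: P1 2, P2 10, P3 9, P4 3, P5 3.
P2 gets 9 under Webster and 10 under Hamilton.

Hamilton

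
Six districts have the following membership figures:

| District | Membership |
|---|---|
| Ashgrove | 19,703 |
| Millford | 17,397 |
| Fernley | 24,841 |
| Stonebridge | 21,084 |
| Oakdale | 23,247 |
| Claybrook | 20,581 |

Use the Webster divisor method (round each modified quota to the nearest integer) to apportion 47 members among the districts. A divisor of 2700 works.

Ashgrove 7; Millford 6; Fernley 9; Stonebridge 8; Oakdale 9; Claybrook 8

With modified divisor 2700: modified quotas Ashgrove 7.297, Millford 6.443, Fernley 9.200, Stonebridge 7.809, Oakdale 8.610, Claybrook 7.623.
Rounding to the nearest integer: Ashgrove 7, Millford 6, Fernley 9, Stonebridge 8, Oakdale 9, Claybrook 8 (total 47).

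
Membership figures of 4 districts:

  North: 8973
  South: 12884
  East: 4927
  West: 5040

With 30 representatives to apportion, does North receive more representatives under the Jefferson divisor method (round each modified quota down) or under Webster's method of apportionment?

Jefferson

Jefferson: North 9, South 12, East 4, West 5.
Webster: North 8, South 12, East 5, West 5.
North gets 9 under Jefferson and 8 under Webster.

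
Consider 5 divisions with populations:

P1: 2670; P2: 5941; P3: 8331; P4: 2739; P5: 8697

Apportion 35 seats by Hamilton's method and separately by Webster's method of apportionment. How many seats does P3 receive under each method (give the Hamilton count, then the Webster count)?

Hamilton: P1 3, P2 7, P3 10, P4 4, P5 11.
Webster: P1 3, P2 7, P3 11, P4 3, P5 11.
P3 gets 10 under Hamilton and 11 under Webster.

10 and 11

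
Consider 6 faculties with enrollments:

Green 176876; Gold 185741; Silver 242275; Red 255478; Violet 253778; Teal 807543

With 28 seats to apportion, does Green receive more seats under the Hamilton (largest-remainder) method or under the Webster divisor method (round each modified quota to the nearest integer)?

Hamilton: Green 2, Gold 3, Silver 3, Red 4, Violet 4, Teal 12.
Webster: Green 3, Gold 3, Silver 3, Red 4, Violet 4, Teal 11.
Green gets 2 under Hamilton and 3 under Webster.

Webster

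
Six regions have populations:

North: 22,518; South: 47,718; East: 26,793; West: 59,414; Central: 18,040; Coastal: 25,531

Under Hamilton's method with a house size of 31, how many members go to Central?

Total 200014; standard divisor 200014/31 ≈ 6452.065.
Standard quotas: North 3.4900, South 7.3958, East 4.1526, West 9.2085, Central 2.7960, Coastal 3.9570.
Lower quotas: North 3, South 7, East 4, West 9, Central 2, Coastal 3 (sum 28, leaving 3 seats).
Remainders in descending order: Coastal 0.9570, Central 0.7960, North 0.4900, South 0.3958, West 0.2085, East 0.1526.
Largest remainders: Coastal, Central, North receive the extra seats.
Central receives 3.

3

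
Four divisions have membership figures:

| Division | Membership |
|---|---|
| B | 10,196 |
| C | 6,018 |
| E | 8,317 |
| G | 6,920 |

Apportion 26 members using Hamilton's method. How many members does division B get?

8

The standard divisor is 31451/26 ≈ 1209.654.
Standard quotas: B 8.4289, C 4.9750, E 6.8755, G 5.7206.
Lower quotas: B 8, C 4, E 6, G 5 (sum 23, leaving 3 seats).
Remainders in descending order: C 0.9750, E 0.8755, G 0.7206, B 0.4289.
The surplus seats go to C, E, G.
B receives 8.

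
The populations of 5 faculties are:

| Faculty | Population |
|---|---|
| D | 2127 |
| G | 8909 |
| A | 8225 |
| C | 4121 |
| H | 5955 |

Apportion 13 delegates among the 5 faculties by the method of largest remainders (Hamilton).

D 1; G 4; A 4; C 2; H 2

Total 29337; standard divisor 29337/13 ≈ 2256.692.
Standard quotas: D 0.9425, G 3.9478, A 3.6447, C 1.8261, H 2.6388.
Lower quotas: D 0, G 3, A 3, C 1, H 2 (sum 9, leaving 4 seats).
Remainders in descending order: G 0.9478, D 0.9425, C 0.8261, A 0.6447, H 0.6388.
Largest remainders: G, D, C, A receive the extra seats.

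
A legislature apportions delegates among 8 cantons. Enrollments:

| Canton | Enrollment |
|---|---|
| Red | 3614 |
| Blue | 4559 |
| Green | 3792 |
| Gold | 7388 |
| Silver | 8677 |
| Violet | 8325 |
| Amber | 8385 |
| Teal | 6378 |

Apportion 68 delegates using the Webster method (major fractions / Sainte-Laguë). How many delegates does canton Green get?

Standard divisor 51118/68 ≈ 751.735; standard quotas: Red 4.808, Blue 6.065, Green 5.044, Gold 9.828, Silver 11.543, Violet 11.074, Amber 11.154, Teal 8.484.
Rounding to the nearest integer gives Red 5, Blue 6, Green 5, Gold 10, Silver 12, Violet 11, Amber 11, Teal 8 — total 68, matching the house size, so no adjustment is needed.
Green receives 5.

5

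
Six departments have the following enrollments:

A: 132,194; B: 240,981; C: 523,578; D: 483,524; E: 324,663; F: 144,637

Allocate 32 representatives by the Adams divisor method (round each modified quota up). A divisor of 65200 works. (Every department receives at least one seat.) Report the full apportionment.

A: 3, B: 4, C: 9, D: 8, E: 5, F: 3

With modified divisor 65200: modified quotas A 2.028, B 3.696, C 8.030, D 7.416, E 4.979, F 2.218.
Rounding up: A 3, B 4, C 9, D 8, E 5, F 3 (total 32).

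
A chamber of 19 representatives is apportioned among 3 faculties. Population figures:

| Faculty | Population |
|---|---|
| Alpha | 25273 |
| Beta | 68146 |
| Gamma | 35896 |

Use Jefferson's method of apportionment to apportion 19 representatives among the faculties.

Standard divisor 129315/19 ≈ 6806.053; standard quotas: Alpha 3.713, Beta 10.013, Gamma 5.274.
Rounding down gives 3, 10, 5 = 18 seats, so the divisor must be adjusted.
With modified divisor 6260: modified quotas Alpha 4.037, Beta 10.886, Gamma 5.734.
Rounding down: Alpha 4, Beta 10, Gamma 5 (total 19).

Alpha=4, Beta=10, Gamma=5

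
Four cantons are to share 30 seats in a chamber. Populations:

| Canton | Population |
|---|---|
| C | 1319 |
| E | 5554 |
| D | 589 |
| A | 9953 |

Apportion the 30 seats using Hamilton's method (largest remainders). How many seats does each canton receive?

Standard divisor: 17415 ÷ 30 ≈ 580.5.
Standard quotas: C 2.2722, E 9.5676, D 1.0146, A 17.1456.
Lower quotas: C 2, E 9, D 1, A 17 (sum 29, leaving 1 seat).
Remainders in descending order: E 0.5676, C 0.2722, A 0.1456, D 0.0146.
The surplus seat goes to E.

C 2, E 10, D 1, A 17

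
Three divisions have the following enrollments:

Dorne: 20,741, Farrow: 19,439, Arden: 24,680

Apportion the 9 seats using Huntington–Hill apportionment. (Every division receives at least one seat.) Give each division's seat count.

With divisor 7530: modified quotas Dorne 2.754, Farrow 2.582, Arden 3.278.
Geometric-mean thresholds: Dorne √(2·3)=2.449, Farrow √(2·3)=2.449, Arden √(3·4)=3.464.
Each quota rounded against its threshold gives Dorne 3, Farrow 3, Arden 3 (total 9).

Dorne 3; Farrow 3; Arden 3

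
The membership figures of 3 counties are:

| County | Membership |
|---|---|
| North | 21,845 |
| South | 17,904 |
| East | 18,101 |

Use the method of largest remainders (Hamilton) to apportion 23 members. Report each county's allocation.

North: 9, South: 7, East: 7

The standard divisor is 57850/23 ≈ 2515.217.
Standard quotas: North 8.6851, South 7.1183, East 7.1966.
Lower quotas: North 8, South 7, East 7 (sum 22, leaving 1 seat).
Remainders in descending order: North 0.6851, East 0.1966, South 0.1183.
The surplus seat goes to North.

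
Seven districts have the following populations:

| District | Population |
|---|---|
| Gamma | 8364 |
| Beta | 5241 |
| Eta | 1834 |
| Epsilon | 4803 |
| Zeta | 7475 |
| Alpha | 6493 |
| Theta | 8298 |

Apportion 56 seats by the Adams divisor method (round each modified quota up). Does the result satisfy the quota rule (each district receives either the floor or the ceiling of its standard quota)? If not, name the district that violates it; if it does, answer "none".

Standard quotas: Gamma 11.019, Beta 6.904, Eta 2.416, Epsilon 6.327, Zeta 9.848, Alpha 8.554, Theta 10.932.
Adams allocation: Gamma 11, Beta 7, Eta 3, Epsilon 6, Zeta 10, Alpha 8, Theta 11.
Every allocation lies between the lower and upper quota.

none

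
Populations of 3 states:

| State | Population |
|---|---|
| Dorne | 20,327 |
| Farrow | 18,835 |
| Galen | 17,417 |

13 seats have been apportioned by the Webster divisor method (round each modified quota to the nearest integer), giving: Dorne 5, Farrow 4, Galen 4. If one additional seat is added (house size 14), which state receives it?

Farrow

Priority for the next seat is population ÷ (current seats + 0.5).
Priorities: Dorne 3695.818, Farrow 4185.556, Galen 3870.444.
Highest priority: Farrow.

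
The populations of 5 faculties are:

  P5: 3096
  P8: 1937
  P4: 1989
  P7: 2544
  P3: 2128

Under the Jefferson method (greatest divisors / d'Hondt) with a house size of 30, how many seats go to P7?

Standard divisor 11694/30 ≈ 389.8; standard quotas: P5 7.943, P8 4.969, P4 5.103, P7 6.526, P3 5.459.
Rounding down gives 7, 4, 5, 6, 5 = 27 seats, so the divisor must be adjusted.
With modified divisor 360: modified quotas P5 8.600, P8 5.381, P4 5.525, P7 7.067, P3 5.911.
Rounding down: P5 8, P8 5, P4 5, P7 7, P3 5 (total 30).
P7 receives 7.

7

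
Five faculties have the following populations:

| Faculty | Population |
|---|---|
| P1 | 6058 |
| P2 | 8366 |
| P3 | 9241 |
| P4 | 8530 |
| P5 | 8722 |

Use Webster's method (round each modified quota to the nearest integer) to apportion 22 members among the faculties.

P1=3, P2=4, P3=5, P4=5, P5=5

Standard divisor 40917/22 ≈ 1859.864; standard quotas: P1 3.257, P2 4.498, P3 4.969, P4 4.586, P5 4.690.
Rounding to the nearest integer gives P1 3, P2 4, P3 5, P4 5, P5 5 — total 22, matching the house size, so no adjustment is needed.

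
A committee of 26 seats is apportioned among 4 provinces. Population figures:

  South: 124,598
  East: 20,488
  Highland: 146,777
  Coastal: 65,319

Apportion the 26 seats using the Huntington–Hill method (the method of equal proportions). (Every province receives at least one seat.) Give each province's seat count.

With divisor 14241: modified quotas South 8.749, East 1.439, Highland 10.307, Coastal 4.587.
Geometric-mean thresholds: South √(8·9)=8.485, East √(1·2)=1.414, Highland √(10·11)=10.488, Coastal √(4·5)=4.472.
Each quota rounded against its threshold gives South 9, East 2, Highland 10, Coastal 5 (total 26).

South 9; East 2; Highland 10; Coastal 5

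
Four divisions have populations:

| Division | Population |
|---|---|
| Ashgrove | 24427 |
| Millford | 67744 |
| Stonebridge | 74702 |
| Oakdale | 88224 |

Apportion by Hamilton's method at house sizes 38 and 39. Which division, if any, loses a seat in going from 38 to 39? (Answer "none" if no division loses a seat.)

At 38 seats: Ashgrove 4, Millford 10, Stonebridge 11, Oakdale 13.
At 39 seats: Ashgrove 4, Millford 10, Stonebridge 11, Oakdale 14.
No division's allocation decreased.

none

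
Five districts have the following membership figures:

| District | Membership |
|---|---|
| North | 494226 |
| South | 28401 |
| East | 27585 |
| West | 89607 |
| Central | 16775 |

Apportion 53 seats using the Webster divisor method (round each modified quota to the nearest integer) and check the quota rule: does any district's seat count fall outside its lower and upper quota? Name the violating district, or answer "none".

Standard quotas: North 39.894, South 2.293, East 2.227, West 7.233, Central 1.354.
Webster allocation: North 41, South 2, East 2, West 7, Central 1.
North has quota 39.894 (lower 39, upper 40) but receives 41 — outside the quota interval.

North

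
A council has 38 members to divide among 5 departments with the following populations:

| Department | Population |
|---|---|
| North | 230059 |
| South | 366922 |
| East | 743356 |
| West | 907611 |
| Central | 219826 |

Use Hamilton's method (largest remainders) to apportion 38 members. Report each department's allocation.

Total 2467774; standard divisor 2467774/38 ≈ 64941.421.
Standard quotas: North 3.5426, South 5.6500, East 11.4466, West 13.9758, Central 3.3850.
Lower quotas: North 3, South 5, East 11, West 13, Central 3 (sum 35, leaving 3 seats).
Remainders in descending order: West 0.9758, South 0.6500, North 0.5426, East 0.4466, Central 0.3850.
Largest remainders: West, South, North receive the extra seats.

North=4; South=6; East=11; West=14; Central=3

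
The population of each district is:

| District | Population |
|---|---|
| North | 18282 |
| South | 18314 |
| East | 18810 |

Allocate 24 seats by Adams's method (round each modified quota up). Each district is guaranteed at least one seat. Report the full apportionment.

North=8; South=8; East=8

Standard divisor 55406/24 ≈ 2308.583; standard quotas: North 7.919, South 7.933, East 8.148.
Rounding up gives 8, 8, 9 = 25 seats, so the divisor must be adjusted.
With modified divisor 2500: modified quotas North 7.313, South 7.326, East 7.524.
Rounding up: North 8, South 8, East 8 (total 24).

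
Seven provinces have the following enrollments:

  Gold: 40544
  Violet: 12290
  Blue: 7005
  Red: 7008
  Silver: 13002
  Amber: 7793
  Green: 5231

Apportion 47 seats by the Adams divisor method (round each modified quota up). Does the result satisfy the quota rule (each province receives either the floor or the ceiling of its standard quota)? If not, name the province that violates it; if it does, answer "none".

Gold

Standard quotas: Gold 20.518, Violet 6.220, Blue 3.545, Red 3.547, Silver 6.580, Amber 3.944, Green 2.647.
Adams allocation: Gold 19, Violet 6, Blue 4, Red 4, Silver 7, Amber 4, Green 3.
Gold has quota 20.518 (lower 20, upper 21) but receives 19 — outside the quota interval.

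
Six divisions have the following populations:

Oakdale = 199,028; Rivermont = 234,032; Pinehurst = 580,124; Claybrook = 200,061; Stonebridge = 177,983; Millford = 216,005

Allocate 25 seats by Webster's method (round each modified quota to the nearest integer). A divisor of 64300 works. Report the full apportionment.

Oakdale 3; Rivermont 4; Pinehurst 9; Claybrook 3; Stonebridge 3; Millford 3

With modified divisor 64300: modified quotas Oakdale 3.095, Rivermont 3.640, Pinehurst 9.022, Claybrook 3.111, Stonebridge 2.768, Millford 3.359.
Rounding to the nearest integer: Oakdale 3, Rivermont 4, Pinehurst 9, Claybrook 3, Stonebridge 3, Millford 3 (total 25).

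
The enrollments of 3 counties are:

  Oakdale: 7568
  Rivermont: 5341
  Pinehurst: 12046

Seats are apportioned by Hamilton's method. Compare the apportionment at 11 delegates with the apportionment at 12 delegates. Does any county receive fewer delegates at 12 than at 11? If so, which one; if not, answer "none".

Rivermont

At 11 seats: Oakdale 3, Rivermont 3, Pinehurst 5.
At 12 seats: Oakdale 4, Rivermont 2, Pinehurst 6.
Rivermont drops from 3 to 2.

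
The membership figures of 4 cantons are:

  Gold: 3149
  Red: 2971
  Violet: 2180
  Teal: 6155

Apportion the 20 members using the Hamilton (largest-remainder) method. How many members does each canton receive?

Gold 4, Red 4, Violet 3, Teal 9

The standard divisor is 14455/20 ≈ 722.75.
Standard quotas: Gold 4.3570, Red 4.1107, Violet 3.0163, Teal 8.5161.
Lower quotas: Gold 4, Red 4, Violet 3, Teal 8 (sum 19, leaving 1 seat).
Remainders in descending order: Teal 0.5161, Gold 0.3570, Red 0.1107, Violet 0.0163.
Largest remainder: Teal receives the extra seat.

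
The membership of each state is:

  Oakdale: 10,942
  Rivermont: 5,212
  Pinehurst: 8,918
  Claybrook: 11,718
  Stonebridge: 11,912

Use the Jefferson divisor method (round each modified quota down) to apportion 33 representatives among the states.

Standard divisor 48702/33 ≈ 1475.818; standard quotas: Oakdale 7.414, Rivermont 3.532, Pinehurst 6.043, Claybrook 7.940, Stonebridge 8.071.
Rounding down gives 7, 3, 6, 7, 8 = 31 seats, so the divisor must be adjusted.
With modified divisor 1350: modified quotas Oakdale 8.105, Rivermont 3.861, Pinehurst 6.606, Claybrook 8.680, Stonebridge 8.824.
Rounding down: Oakdale 8, Rivermont 3, Pinehurst 6, Claybrook 8, Stonebridge 8 (total 33).

Oakdale: 8, Rivermont: 3, Pinehurst: 6, Claybrook: 8, Stonebridge: 8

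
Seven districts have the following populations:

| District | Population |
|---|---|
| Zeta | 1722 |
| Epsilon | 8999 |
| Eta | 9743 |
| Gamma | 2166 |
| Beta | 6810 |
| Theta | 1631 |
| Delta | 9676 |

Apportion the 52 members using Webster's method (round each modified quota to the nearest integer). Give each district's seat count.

Standard divisor 40747/52 ≈ 783.596; standard quotas: Zeta 2.198, Epsilon 11.484, Eta 12.434, Gamma 2.764, Beta 8.691, Theta 2.081, Delta 12.348.
Rounding to the nearest integer gives 2, 11, 12, 3, 9, 2, 12 = 51 seats, so the divisor must be adjusted.
With modified divisor 781: modified quotas Zeta 2.205, Epsilon 11.522, Eta 12.475, Gamma 2.773, Beta 8.720, Theta 2.088, Delta 12.389.
Rounding to the nearest integer: Zeta 2, Epsilon 12, Eta 12, Gamma 3, Beta 9, Theta 2, Delta 12 (total 52).

Zeta 2; Epsilon 12; Eta 12; Gamma 3; Beta 9; Theta 2; Delta 12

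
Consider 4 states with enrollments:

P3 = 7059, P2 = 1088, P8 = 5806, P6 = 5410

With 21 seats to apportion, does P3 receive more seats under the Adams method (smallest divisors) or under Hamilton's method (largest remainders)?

Hamilton

Adams: P3 7, P2 2, P8 6, P6 6.
Hamilton: P3 8, P2 1, P8 6, P6 6.
P3 gets 7 under Adams and 8 under Hamilton.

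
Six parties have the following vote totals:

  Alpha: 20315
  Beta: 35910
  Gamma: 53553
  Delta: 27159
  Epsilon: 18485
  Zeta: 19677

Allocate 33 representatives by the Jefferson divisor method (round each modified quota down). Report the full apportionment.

Standard divisor 175099/33 ≈ 5306.03; standard quotas: Alpha 3.829, Beta 6.768, Gamma 10.093, Delta 5.119, Epsilon 3.484, Zeta 3.708.
Rounding down gives 3, 6, 10, 5, 3, 3 = 30 seats, so the divisor must be adjusted.
With modified divisor 4890: modified quotas Alpha 4.154, Beta 7.344, Gamma 10.952, Delta 5.554, Epsilon 3.780, Zeta 4.024.
Rounding down: Alpha 4, Beta 7, Gamma 10, Delta 5, Epsilon 3, Zeta 4 (total 33).

Alpha=4, Beta=7, Gamma=10, Delta=5, Epsilon=3, Zeta=4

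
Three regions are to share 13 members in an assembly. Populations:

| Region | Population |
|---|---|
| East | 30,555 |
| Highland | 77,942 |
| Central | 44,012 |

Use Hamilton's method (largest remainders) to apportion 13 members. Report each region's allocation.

East=2; Highland=7; Central=4

The standard divisor is 152509/13 ≈ 11731.462.
Standard quotas: East 2.6045, Highland 6.6438, Central 3.7516.
Lower quotas: East 2, Highland 6, Central 3 (sum 11, leaving 2 seats).
Remainders in descending order: Central 0.7516, Highland 0.6438, East 0.6045.
The surplus seats go to Central, Highland.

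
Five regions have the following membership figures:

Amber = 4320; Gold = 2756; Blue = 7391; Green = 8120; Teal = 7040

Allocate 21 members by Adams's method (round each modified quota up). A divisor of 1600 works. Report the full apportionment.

Amber=3, Gold=2, Blue=5, Green=6, Teal=5

With modified divisor 1600: modified quotas Amber 2.700, Gold 1.722, Blue 4.619, Green 5.075, Teal 4.400.
Rounding up: Amber 3, Gold 2, Blue 5, Green 6, Teal 5 (total 21).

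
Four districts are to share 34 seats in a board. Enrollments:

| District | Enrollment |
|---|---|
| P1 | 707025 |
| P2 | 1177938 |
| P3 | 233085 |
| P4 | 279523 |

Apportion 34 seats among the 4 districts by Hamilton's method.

Total 2397571; standard divisor 2397571/34 ≈ 70516.794.
Standard quotas: P1 10.0263, P2 16.7044, P3 3.3054, P4 3.9639.
Lower quotas: P1 10, P2 16, P3 3, P4 3 (sum 32, leaving 2 seats).
Remainders in descending order: P4 0.9639, P2 0.7044, P3 0.3054, P1 0.0263.
Largest remainders: P4, P2 receive the extra seats.

P1 10, P2 17, P3 3, P4 4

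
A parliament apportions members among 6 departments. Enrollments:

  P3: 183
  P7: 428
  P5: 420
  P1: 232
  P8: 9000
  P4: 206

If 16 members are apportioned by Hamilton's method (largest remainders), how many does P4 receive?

Standard divisor: 10469 ÷ 16 ≈ 654.312.
Standard quotas: P3 0.2797, P7 0.6541, P5 0.6419, P1 0.3546, P8 13.7549, P4 0.3148.
Lower quotas: P3 0, P7 0, P5 0, P1 0, P8 13, P4 0 (sum 13, leaving 3 seats).
Remainders in descending order: P8 0.7549, P7 0.6541, P5 0.6419, P1 0.3546, P4 0.3148, P3 0.2797.
The surplus seats go to P8, P7, P5.
P4 receives 0.

0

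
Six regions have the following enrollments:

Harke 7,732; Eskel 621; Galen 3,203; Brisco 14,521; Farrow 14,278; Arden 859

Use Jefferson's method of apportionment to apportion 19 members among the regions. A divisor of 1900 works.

With modified divisor 1900: modified quotas Harke 4.069, Eskel 0.327, Galen 1.686, Brisco 7.643, Farrow 7.515, Arden 0.452.
Rounding down: Harke 4, Eskel 0, Galen 1, Brisco 7, Farrow 7, Arden 0 (total 19).

Harke: 4; Eskel: 0; Galen: 1; Brisco: 7; Farrow: 7; Arden: 0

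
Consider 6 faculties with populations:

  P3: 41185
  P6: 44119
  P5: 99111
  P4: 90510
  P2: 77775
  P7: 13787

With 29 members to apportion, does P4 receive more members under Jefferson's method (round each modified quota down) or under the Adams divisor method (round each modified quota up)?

Jefferson: P3 3, P6 3, P5 8, P4 8, P2 6, P7 1.
Adams: P3 3, P6 4, P5 8, P4 7, P2 6, P7 1.
P4 gets 8 under Jefferson and 7 under Adams.

Jefferson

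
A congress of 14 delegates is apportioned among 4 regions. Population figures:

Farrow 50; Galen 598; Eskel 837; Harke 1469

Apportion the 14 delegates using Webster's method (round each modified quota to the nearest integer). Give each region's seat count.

Standard divisor 2954/14 ≈ 211; standard quotas: Farrow 0.237, Galen 2.834, Eskel 3.967, Harke 6.962.
Rounding to the nearest integer gives Farrow 0, Galen 3, Eskel 4, Harke 7 — total 14, matching the house size, so no adjustment is needed.

Farrow 0, Galen 3, Eskel 4, Harke 7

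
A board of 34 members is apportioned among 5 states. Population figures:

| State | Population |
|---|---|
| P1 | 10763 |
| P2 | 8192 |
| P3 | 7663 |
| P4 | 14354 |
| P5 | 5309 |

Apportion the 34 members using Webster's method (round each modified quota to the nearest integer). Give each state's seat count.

P1 8, P2 6, P3 6, P4 10, P5 4

Standard divisor 46281/34 ≈ 1361.206; standard quotas: P1 7.907, P2 6.018, P3 5.630, P4 10.545, P5 3.900.
Rounding to the nearest integer gives 8, 6, 6, 11, 4 = 35 seats, so the divisor must be adjusted.
With modified divisor 1380: modified quotas P1 7.799, P2 5.936, P3 5.553, P4 10.401, P5 3.847.
Rounding to the nearest integer: P1 8, P2 6, P3 6, P4 10, P5 4 (total 34).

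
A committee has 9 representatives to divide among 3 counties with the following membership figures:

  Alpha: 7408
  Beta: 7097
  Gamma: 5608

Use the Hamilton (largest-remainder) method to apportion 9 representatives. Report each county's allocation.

Standard divisor: 20113 ÷ 9 ≈ 2234.778.
Standard quotas: Alpha 3.3149, Beta 3.1757, Gamma 2.5094.
Lower quotas: Alpha 3, Beta 3, Gamma 2 (sum 8, leaving 1 seat).
Remainders in descending order: Gamma 0.5094, Alpha 0.3149, Beta 0.1757.
The surplus seat goes to Gamma.

Alpha 3, Beta 3, Gamma 3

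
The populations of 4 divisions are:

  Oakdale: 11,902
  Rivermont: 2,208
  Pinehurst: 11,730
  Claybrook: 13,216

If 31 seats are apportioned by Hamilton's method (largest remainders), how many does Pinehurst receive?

The standard divisor is 39056/31 ≈ 1259.871.
Standard quotas: Oakdale 9.4470, Rivermont 1.7526, Pinehurst 9.3105, Claybrook 10.4900.
Lower quotas: Oakdale 9, Rivermont 1, Pinehurst 9, Claybrook 10 (sum 29, leaving 2 seats).
Remainders in descending order: Rivermont 0.7526, Claybrook 0.4900, Oakdale 0.4470, Pinehurst 0.3105.
The surplus seats go to Rivermont, Claybrook.
Pinehurst receives 9.

9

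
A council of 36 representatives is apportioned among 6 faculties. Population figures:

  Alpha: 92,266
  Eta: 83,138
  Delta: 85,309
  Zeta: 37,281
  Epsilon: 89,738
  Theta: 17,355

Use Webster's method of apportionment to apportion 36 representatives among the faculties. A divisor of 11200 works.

With modified divisor 11200: modified quotas Alpha 8.238, Eta 7.423, Delta 7.617, Zeta 3.329, Epsilon 8.012, Theta 1.550.
Rounding to the nearest integer: Alpha 8, Eta 7, Delta 8, Zeta 3, Epsilon 8, Theta 2 (total 36).

Alpha: 8, Eta: 7, Delta: 8, Zeta: 3, Epsilon: 8, Theta: 2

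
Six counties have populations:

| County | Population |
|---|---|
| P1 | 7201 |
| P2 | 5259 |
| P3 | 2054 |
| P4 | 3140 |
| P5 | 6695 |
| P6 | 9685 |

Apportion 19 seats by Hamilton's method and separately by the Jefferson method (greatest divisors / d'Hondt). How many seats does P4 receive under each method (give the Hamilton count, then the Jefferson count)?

2 and 1

Hamilton: P1 4, P2 3, P3 1, P4 2, P5 4, P6 5.
Jefferson: P1 4, P2 3, P3 1, P4 1, P5 4, P6 6.
P4 gets 2 under Hamilton and 1 under Jefferson.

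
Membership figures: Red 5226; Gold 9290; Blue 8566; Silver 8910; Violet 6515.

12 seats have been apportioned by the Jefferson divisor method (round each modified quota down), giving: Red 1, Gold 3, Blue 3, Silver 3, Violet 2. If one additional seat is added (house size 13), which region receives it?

Red

Priority for the next seat is population ÷ (current seats + 1).
Priorities: Red 2613.000, Gold 2322.500, Blue 2141.500, Silver 2227.500, Violet 2171.667.
Highest priority: Red.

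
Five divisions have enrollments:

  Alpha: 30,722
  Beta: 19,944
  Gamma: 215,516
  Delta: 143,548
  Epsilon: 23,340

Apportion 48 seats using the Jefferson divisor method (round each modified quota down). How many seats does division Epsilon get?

2

Standard divisor 433070/48 ≈ 9022.292; standard quotas: Alpha 3.405, Beta 2.211, Gamma 23.887, Delta 15.910, Epsilon 2.587.
Rounding down gives 3, 2, 23, 15, 2 = 45 seats, so the divisor must be adjusted.
With modified divisor 8500: modified quotas Alpha 3.614, Beta 2.346, Gamma 25.355, Delta 16.888, Epsilon 2.746.
Rounding down: Alpha 3, Beta 2, Gamma 25, Delta 16, Epsilon 2 (total 48).
Epsilon receives 2.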